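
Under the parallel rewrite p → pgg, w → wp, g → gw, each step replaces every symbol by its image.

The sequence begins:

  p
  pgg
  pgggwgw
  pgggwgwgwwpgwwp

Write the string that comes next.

φ(pgggwgwgwwpgwwp) expands symbol-by-symbol to pgg gw gw gw wp gw wp gw wp wp pgg gw wp wp pgg; joining the 15 pieces gives the next term.

pgggwgwgwwpgwwpgwwpwppgggwwpwppgg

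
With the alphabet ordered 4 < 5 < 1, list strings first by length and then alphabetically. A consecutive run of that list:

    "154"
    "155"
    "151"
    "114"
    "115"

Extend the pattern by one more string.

Treat 115 as a base-3 numeral over the given alphabet and add one, carrying through any trailing 1's.

111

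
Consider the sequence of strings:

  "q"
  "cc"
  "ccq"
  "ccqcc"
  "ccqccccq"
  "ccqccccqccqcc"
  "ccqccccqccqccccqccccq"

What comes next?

ccqccccqccqccccqccccqccqccccqccqcc

From term 3 onward, concatenate the last term with the second-to-last: cc·q = ccq, ccq·cc = ccqcc, …
The next term joins ccqccccqccqccccqccccq and ccqccccqccqcc.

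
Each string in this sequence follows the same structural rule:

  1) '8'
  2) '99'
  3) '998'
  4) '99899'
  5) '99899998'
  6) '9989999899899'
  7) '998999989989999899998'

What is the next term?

From term 3 onward, concatenate the last term with the second-to-last: 99·8 = 998, 998·99 = 99899, …
So term 8 is 998999989989999899998·9989999899899.

9989999899899998999989989999899899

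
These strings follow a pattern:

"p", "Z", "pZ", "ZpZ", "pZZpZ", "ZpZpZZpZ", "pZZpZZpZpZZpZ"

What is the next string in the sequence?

ZpZpZZpZpZZpZZpZpZZpZ

This is a Fibonacci-style word recurrence s(k) = s(k−2)·s(k−1): e.g. p·Z = pZ.
So term 8 is ZpZpZZpZ·pZZpZZpZpZZpZ.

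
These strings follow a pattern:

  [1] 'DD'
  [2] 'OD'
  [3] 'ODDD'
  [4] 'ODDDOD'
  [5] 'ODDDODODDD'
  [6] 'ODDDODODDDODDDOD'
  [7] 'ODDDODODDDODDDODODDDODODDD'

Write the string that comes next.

ODDDODODDDODDDODODDDODODDDODDDODODDDODDDOD

This is a Fibonacci-style word recurrence s(k) = s(k−1)·s(k−2): e.g. OD·DD = ODDD.
Continuing: ODDDODODDDODDDODODDDODODDD · ODDDODODDDODDDOD gives term 8.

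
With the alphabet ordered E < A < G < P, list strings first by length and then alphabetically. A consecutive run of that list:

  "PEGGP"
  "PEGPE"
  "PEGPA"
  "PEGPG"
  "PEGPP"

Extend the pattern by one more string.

Treat PEGPP as a base-4 numeral over the given alphabet and add one, carrying through any trailing P's.

PEPEE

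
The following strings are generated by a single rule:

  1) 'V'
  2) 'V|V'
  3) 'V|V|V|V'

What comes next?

V|V|V|V|V|V|V|V

s(k+1) = s(k)·|·s(k) — each term doubles the last with '|' between the halves.
So the next term is two copies of V|V|V|V with '|' between the halves.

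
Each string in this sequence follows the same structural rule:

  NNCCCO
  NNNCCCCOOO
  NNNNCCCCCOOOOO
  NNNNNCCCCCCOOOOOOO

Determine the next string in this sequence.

NNNNNNCCCCCCCOOOOOOOOO

Term n consists of n+1 N's, followed by n+2 C's, followed by 2n-1 O's (n = 1, 2, …).
Setting n = 5 gives 6, 7, 9 characters in each block.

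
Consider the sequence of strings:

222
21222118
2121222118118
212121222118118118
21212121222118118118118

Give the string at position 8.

21212121212121222118118118118118118118

Every step adds 21 to the front and 118 to the end of the previous string.
From 21212121222118118118118, 3 further steps: 21212121222118118118118 → 2121212121222118118118118118 → 212121212121222118118118118118118 → (answer).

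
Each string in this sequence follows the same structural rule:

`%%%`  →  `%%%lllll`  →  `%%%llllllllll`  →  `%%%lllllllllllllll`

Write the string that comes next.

Each term is the previous one with lllll appended.
One more step from %%%lllllllllllllll gives the answer.

%%%llllllllllllllllllll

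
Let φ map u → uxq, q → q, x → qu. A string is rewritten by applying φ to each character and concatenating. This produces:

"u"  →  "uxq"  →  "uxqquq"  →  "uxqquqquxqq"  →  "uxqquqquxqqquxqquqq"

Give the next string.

φ(uxqquqquxqqquxqquqq) expands symbol-by-symbol to uxq qu q q uxq q q uxq qu q q q uxq qu q q uxq q q; joining the 19 pieces gives the next term.

uxqquqquxqqquxqquqqquxqquqquxqqq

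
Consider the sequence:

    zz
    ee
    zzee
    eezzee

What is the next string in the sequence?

zzeeeezzee

From term 3 onward, concatenate the second-to-last term with the last: zz·ee = zzee, ee·zzee = eezzee, …
The next term joins zzee and eezzee.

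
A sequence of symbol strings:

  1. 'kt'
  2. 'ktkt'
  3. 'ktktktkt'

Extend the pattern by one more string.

Each string is two copies of the previous one concatenated.
So the next term is two copies of ktktktkt.

ktktktktktktktkt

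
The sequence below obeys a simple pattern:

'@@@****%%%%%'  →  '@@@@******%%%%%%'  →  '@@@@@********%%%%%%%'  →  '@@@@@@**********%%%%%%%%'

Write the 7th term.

The n-th term is n @'s then 2n-2 *'s then n+2 %'s, where the shown terms are n = 3, 4, 5, 6.
At n = 9 the blocks have lengths 9, 16, 11.

@@@@@@@@@****************%%%%%%%%%%%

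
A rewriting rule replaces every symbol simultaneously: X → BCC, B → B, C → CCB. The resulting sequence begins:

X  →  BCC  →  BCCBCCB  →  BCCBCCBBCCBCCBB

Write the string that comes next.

Rewriting the 15 symbols of BCCBCCBBCCBCCBB one by one yields B CCB CCB B CCB CCB B B CCB CCB B CCB CCB B B; concatenated:

BCCBCCBBCCBCCBBBCCBCCBBCCBCCBBB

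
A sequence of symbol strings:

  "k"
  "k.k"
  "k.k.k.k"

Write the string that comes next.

s(k+1) = s(k)·.·s(k) — each term doubles the last with '.' between the halves.
One more doubling of k.k.k.k gives the answer.

k.k.k.k.k.k.k.k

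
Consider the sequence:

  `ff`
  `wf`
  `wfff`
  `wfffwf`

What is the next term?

wfffwfwfff

This is a Fibonacci-style word recurrence s(k) = s(k−1)·s(k−2): e.g. wf·ff = wfff.
So term 5 is wfffwf·wfff.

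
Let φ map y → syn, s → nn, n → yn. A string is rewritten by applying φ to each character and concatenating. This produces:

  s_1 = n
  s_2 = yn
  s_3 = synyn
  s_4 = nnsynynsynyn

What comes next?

ynynnnsynynsynynnnsynynsynyn

Expanding nnsynynsynyn: n→yn, n→yn, s→nn, y→syn, n→yn, y→syn, n→yn, s→nn, y→syn, n→yn, y→syn, n→yn. Concatenated: yn yn nn syn yn syn yn nn syn yn syn yn.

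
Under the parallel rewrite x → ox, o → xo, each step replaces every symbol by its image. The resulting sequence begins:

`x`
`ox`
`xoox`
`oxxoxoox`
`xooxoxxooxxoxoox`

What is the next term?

oxxoxooxxooxoxxoxooxoxxooxxoxoox

Applying the rule to each of the 16 symbols of xooxoxxooxxoxoox gives the pieces ox xo xo ox xo ox ox xo xo ox ox xo ox xo xo ox, which concatenate to the answer.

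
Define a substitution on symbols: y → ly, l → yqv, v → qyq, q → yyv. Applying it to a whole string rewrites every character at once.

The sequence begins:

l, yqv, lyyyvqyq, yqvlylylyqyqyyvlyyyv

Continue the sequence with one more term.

lyyyvqyqyqvlyyqvlyyqvlyyyvlyyyvlylyqyqyqvlylylyqyq

Applying the rule to each of the 20 symbols of yqvlylylyqyqyyvlyyyv gives the pieces ly yyv qyq yqv ly yqv ly yqv ly yyv ly yyv ly ly qyq yqv ly ly ly qyq, which concatenate to the answer.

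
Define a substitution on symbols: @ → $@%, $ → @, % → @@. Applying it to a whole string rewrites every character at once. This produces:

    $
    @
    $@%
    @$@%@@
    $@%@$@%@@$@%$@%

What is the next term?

@$@%@@$@%@$@%@@$@%$@%@$@%@@@$@%@@

Applying the rule to each of the 15 symbols of $@%@$@%@@$@%$@% gives the pieces @ $@% @@ $@% @ $@% @@ $@% $@% @ $@% @@ @ $@% @@, which concatenate to the answer.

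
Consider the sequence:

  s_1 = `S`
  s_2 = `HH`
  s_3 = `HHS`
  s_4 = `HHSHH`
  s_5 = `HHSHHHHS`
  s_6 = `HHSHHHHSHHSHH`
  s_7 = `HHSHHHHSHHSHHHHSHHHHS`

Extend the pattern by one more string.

Each term (from the third on) is the previous term followed by the one before it: term 3 = HH·S = HHS.
So term 8 is HHSHHHHSHHSHHHHSHHHHS·HHSHHHHSHHSHH.

HHSHHHHSHHSHHHHSHHHHSHHSHHHHSHHSHH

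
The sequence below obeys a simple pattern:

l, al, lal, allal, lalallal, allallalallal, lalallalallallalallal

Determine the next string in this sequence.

allallalallallalallalallallalallal

From term 3 onward, concatenate the second-to-last term with the last: l·al = lal, al·lal = allal, …
So term 8 is allallalallal·lalallalallallalallal.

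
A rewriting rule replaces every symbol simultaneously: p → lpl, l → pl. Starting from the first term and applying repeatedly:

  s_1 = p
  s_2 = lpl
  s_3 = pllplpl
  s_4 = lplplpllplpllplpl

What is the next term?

Replace each of the 17 characters of lplplpllplpllplpl in place — pl lpl pl lpl pl lpl pl pl lpl pl lpl pl pl lpl pl lpl pl — and concatenate.

pllplpllplpllplplpllplpllplplpllplpllplpl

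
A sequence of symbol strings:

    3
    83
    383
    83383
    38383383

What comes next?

8338338383383

Each term (from the third on) is the two preceding terms concatenated in order: term 3 = 3·83 = 383.
So term 6 is 83383·38383383.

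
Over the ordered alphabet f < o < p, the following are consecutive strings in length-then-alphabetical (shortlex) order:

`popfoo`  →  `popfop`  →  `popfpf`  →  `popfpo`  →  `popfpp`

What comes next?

Treat popfpp as a base-3 numeral over the given alphabet and add one, carrying through any trailing p's.

popoff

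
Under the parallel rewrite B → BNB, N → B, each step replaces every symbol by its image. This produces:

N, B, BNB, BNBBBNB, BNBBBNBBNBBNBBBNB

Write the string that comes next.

Applying the rule to each of the 17 symbols of BNBBBNBBNBBNBBBNB gives the pieces BNB B BNB BNB BNB B BNB BNB B BNB BNB B BNB BNB BNB B BNB, which concatenate to the answer.

BNBBBNBBNBBNBBBNBBNBBBNBBNBBBNBBNBBNBBBNB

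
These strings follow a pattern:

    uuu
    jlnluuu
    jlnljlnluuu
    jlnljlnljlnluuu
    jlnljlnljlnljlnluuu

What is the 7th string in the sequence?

Each term is the previous one with jlnl prepended.
From jlnljlnljlnljlnluuu, 2 further steps: jlnljlnljlnljlnluuu → jlnljlnljlnljlnljlnluuu → (answer).

jlnljlnljlnljlnljlnljlnluuu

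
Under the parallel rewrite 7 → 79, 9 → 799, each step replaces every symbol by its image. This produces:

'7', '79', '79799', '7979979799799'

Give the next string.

Rewriting the 13 symbols of 7979979799799 one by one yields 79 799 79 799 799 79 799 79 799 799 79 799 799; concatenated:

7979979799799797997979979979799799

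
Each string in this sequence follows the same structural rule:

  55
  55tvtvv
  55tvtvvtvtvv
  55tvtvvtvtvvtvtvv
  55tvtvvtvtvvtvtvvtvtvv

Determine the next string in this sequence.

55tvtvvtvtvvtvtvvtvtvvtvtvv

Each term is the previous one with tvtvv appended.
So the next term is 55tvtvvtvtvvtvtvvtvtvv·tvtvv.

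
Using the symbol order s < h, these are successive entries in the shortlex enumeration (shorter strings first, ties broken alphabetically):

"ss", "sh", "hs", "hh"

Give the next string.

hh is the last string of length 2, so the next is the first of length 3: s repeated 3 times.

sss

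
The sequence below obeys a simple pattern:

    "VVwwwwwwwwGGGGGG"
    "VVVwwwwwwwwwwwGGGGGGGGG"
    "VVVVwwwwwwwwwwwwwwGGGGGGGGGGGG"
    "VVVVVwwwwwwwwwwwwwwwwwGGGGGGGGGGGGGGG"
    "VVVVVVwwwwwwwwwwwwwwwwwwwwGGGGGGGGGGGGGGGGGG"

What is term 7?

Reading off run lengths: V runs 2, 3, 4, 5, 6; w runs 8, 11, 14, 17, 20; G runs 6, 9, 12, 15, 18 — each is linear in n, where the shown terms are n = 2, 3, 4, 5, 6.
At n = 8 the blocks have lengths 8, 26, 24.

VVVVVVVVwwwwwwwwwwwwwwwwwwwwwwwwwwGGGGGGGGGGGGGGGGGGGGGGGG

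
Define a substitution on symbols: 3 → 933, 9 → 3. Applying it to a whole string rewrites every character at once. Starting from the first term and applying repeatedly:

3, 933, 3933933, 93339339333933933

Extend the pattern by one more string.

39339339333933933393393393339339333933933

φ(93339339333933933) expands symbol-by-symbol to 3 933 933 933 3 933 933 3 933 933 933 3 933 933 3 933 933; joining the 17 pieces gives the next term.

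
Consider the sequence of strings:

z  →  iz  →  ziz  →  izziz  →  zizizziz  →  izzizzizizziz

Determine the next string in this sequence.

From term 3 onward, concatenate the second-to-last term with the last: z·iz = ziz, iz·ziz = izziz, …
So term 7 is zizizziz·izzizzizizziz.

zizizzizizzizzizizziz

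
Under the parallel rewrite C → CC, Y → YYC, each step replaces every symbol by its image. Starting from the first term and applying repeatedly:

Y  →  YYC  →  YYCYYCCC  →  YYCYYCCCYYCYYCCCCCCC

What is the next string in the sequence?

φ(YYCYYCCCYYCYYCCCCCCC) expands symbol-by-symbol to YYC YYC CC YYC YYC CC CC CC YYC YYC CC YYC YYC CC CC CC CC CC CC CC; joining the 20 pieces gives the next term.

YYCYYCCCYYCYYCCCCCCCYYCYYCCCYYCYYCCCCCCCCCCCCCCC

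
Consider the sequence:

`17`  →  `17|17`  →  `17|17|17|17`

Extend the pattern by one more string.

Every step duplicates the string with '|' between the halves.
So the next term is two copies of 17|17|17|17 with '|' between the halves.

17|17|17|17|17|17|17|17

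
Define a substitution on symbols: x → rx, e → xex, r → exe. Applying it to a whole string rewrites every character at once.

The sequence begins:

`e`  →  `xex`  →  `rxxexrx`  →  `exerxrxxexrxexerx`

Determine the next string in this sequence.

φ(exerxrxxexrxexerx) expands symbol-by-symbol to xex rx xex exe rx exe rx rx xex rx exe rx xex rx xex exe rx; joining the 17 pieces gives the next term.

xexrxxexexerxexerxrxxexrxexerxxexrxxexexerx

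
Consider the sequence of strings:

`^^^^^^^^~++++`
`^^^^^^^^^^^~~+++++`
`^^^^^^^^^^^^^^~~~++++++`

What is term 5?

^^^^^^^^^^^^^^^^^^^^~~~~~++++++++

Term n consists of 3n+2 ^'s, followed by n-1 ~'s, followed by n+2 +'s, where the shown terms are n = 2, 3, 4.
Setting n = 6 gives 20, 5, 8 characters in each block.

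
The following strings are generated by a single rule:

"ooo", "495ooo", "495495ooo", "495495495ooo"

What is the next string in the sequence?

Each term is the previous one with 495 prepended.
Applying this once more to 495495495ooo:

495495495495ooo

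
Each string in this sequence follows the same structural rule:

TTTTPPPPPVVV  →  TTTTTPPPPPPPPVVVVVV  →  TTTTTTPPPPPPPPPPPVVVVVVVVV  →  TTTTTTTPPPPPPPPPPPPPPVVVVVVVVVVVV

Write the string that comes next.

TTTTTTTTPPPPPPPPPPPPPPPPPVVVVVVVVVVVVVVV

Each string has the form T^{n+3} P^{3n+2} V^{3n} (n = 1, 2, …).
At n = 5 the blocks have lengths 8, 17, 15.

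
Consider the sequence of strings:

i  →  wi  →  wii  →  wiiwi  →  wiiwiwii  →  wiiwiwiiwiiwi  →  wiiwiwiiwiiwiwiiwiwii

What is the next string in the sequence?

From term 3 onward, concatenate the last term with the second-to-last: wi·i = wii, wii·wi = wiiwi, …
So term 8 is wiiwiwiiwiiwiwiiwiwii·wiiwiwiiwiiwi.

wiiwiwiiwiiwiwiiwiwiiwiiwiwiiwiiwi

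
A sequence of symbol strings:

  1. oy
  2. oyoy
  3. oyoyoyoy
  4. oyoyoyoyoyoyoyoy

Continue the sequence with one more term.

oyoyoyoyoyoyoyoyoyoyoyoyoyoyoyoy

Every step duplicates the string.
One more doubling of oyoyoyoyoyoyoyoy gives the answer.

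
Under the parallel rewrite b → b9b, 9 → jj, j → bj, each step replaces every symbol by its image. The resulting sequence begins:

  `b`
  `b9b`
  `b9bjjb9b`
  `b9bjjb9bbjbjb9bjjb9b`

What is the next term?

Applying the rule to each of the 20 symbols of b9bjjb9bbjbjb9bjjb9b gives the pieces b9b jj b9b bj bj b9b jj b9b b9b bj b9b bj b9b jj b9b bj bj b9b jj b9b, which concatenate to the answer.

b9bjjb9bbjbjb9bjjb9bb9bbjb9bbjb9bjjb9bbjbjb9bjjb9b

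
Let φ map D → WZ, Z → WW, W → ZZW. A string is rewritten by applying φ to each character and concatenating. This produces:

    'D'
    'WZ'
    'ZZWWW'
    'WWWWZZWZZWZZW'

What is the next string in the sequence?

Rewriting the 13 symbols of WWWWZZWZZWZZW one by one yields ZZW ZZW ZZW ZZW WW WW ZZW WW WW ZZW WW WW ZZW; concatenated:

ZZWZZWZZWZZWWWWWZZWWWWWZZWWWWWZZW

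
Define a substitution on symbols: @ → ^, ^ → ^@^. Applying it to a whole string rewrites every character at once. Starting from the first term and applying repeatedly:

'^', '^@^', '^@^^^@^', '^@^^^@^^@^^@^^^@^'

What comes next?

Applying the rule to each of the 17 symbols of ^@^^^@^^@^^@^^^@^ gives the pieces ^@^ ^ ^@^ ^@^ ^@^ ^ ^@^ ^@^ ^ ^@^ ^@^ ^ ^@^ ^@^ ^@^ ^ ^@^, which concatenate to the answer.

^@^^^@^^@^^@^^^@^^@^^^@^^@^^^@^^@^^@^^^@^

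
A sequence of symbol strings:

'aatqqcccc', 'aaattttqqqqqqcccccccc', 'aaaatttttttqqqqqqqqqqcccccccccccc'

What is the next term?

The n-th term is n+1 a's then 3n-2 t's then 4n-2 q's then 4n c's (n = 1, 2, …).
At n = 4 the blocks have lengths 5, 10, 14, 16.

aaaaattttttttttqqqqqqqqqqqqqqcccccccccccccccc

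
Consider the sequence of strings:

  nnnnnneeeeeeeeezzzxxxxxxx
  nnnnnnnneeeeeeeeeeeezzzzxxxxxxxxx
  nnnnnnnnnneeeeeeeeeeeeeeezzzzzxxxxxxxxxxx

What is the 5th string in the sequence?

nnnnnnnnnnnnnneeeeeeeeeeeeeeeeeeeeezzzzzzzxxxxxxxxxxxxxxx

Each string has the form n^{2n} e^{3n} z^{n} x^{2n+1}, where the shown terms are n = 3, 4, 5.
At n = 7 the blocks have lengths 14, 21, 7, 15.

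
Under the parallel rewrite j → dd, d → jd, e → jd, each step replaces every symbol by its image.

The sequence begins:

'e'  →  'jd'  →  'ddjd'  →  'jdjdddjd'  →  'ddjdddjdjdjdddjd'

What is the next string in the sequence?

jdjdddjdjdjdddjdddjdddjdjdjdddjd

Replace each of the 16 characters of ddjdddjdjdjdddjd in place — jd jd dd jd jd jd dd jd dd jd dd jd jd jd dd jd — and concatenate.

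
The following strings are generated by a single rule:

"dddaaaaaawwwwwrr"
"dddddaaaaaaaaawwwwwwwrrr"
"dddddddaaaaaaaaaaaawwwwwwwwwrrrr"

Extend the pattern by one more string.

dddddddddaaaaaaaaaaaaaaawwwwwwwwwwwrrrrr

The n-th term is 2n-1 d's then 3n a's then 2n+1 w's then n r's, where the shown terms are n = 2, 3, 4.
Setting n = 5 gives 9, 15, 11, 5 characters in each block.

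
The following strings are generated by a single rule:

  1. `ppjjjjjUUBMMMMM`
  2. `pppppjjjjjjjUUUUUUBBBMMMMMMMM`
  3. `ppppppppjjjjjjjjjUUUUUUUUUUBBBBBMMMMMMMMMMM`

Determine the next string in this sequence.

Reading off run lengths: p runs 2, 5, 8; j runs 5, 7, 9; U runs 2, 6, 10; B runs 1, 3, 5; M runs 5, 8, 11 — each is linear in n (n = 1, 2, …).
For the next term, n = 4, so the run lengths are 11, 11, 14, 7, 14.

pppppppppppjjjjjjjjjjjUUUUUUUUUUUUUUBBBBBBBMMMMMMMMMMMMMM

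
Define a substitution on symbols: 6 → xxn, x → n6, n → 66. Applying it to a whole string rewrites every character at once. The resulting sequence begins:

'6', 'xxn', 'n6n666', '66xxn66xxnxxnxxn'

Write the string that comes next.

xxnxxnn6n666xxnxxnn6n666n6n666n6n666

Applying the rule to each of the 16 symbols of 66xxn66xxnxxnxxn gives the pieces xxn xxn n6 n6 66 xxn xxn n6 n6 66 n6 n6 66 n6 n6 66, which concatenate to the answer.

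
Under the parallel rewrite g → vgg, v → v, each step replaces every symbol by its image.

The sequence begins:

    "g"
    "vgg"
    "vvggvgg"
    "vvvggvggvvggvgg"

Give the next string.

Rewriting the 15 symbols of vvvggvggvvggvgg one by one yields v v v vgg vgg v vgg vgg v v vgg vgg v vgg vgg; concatenated:

vvvvggvggvvggvggvvvggvggvvggvgg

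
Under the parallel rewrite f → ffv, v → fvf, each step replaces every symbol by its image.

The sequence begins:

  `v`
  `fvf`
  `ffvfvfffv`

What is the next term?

ffvffvfvfffvfvfffvffvffvfvf

Apply φ to ffvfvfffv symbol by symbol: f→ffv, f→ffv, v→fvf, f→ffv, v→fvf, f→ffv, f→ffv, f→ffv, v→fvf; joined: ffv ffv fvf ffv fvf ffv ffv ffv fvf.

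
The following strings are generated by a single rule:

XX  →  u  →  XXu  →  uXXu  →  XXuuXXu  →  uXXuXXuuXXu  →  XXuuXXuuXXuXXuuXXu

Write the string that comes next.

This is a Fibonacci-style word recurrence s(k) = s(k−2)·s(k−1): e.g. XX·u = XXu.
So term 8 is uXXuXXuuXXu·XXuuXXuuXXuXXuuXXu.

uXXuXXuuXXuXXuuXXuuXXuXXuuXXu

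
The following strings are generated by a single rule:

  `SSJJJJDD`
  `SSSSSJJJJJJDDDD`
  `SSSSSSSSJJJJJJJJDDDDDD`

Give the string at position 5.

SSSSSSSSSSSSSSJJJJJJJJJJJJDDDDDDDDDD

The n-th term is 3n-1 S's then 2n+2 J's then 2n D's (n = 1, 2, …).
For term 5, n = 5, so the run lengths are 14, 12, 10.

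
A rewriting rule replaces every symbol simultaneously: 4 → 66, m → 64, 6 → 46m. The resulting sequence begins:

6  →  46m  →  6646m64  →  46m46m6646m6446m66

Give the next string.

Replace each of the 18 characters of 46m46m6646m6446m66 in place — 66 46m 64 66 46m 64 46m 46m 66 46m 64 46m 66 66 46m 64 46m 46m — and concatenate.

6646m646646m6446m46m6646m6446m666646m6446m46m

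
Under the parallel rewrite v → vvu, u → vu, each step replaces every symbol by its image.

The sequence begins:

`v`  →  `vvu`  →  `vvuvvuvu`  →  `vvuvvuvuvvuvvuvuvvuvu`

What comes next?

Rewriting the 21 symbols of vvuvvuvuvvuvvuvuvvuvu one by one yields vvu vvu vu vvu vvu vu vvu vu vvu vvu vu vvu vvu vu vvu vu vvu vvu vu vvu vu; concatenated:

vvuvvuvuvvuvvuvuvvuvuvvuvvuvuvvuvvuvuvvuvuvvuvvuvuvvuvu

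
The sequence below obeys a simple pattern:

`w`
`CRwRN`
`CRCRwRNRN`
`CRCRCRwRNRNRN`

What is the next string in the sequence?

CRCRCRCRwRNRNRNRN

Every step adds CR to the front and RN to the end of the previous string.
One more step from CRCRCRwRNRNRN gives the answer.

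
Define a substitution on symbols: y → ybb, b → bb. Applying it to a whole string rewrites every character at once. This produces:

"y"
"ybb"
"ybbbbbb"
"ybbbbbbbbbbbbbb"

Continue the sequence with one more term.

ybbbbbbbbbbbbbbbbbbbbbbbbbbbbbb

Applying the rule to each of the 15 symbols of ybbbbbbbbbbbbbb gives the pieces ybb bb bb bb bb bb bb bb bb bb bb bb bb bb bb, which concatenate to the answer.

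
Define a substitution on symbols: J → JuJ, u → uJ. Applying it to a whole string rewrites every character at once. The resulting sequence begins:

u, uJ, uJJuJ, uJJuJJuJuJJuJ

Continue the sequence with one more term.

Applying the rule to each of the 13 symbols of uJJuJJuJuJJuJ gives the pieces uJ JuJ JuJ uJ JuJ JuJ uJ JuJ uJ JuJ JuJ uJ JuJ, which concatenate to the answer.

uJJuJJuJuJJuJJuJuJJuJuJJuJJuJuJJuJ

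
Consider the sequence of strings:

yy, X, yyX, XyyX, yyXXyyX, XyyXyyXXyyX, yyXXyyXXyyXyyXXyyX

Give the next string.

XyyXyyXXyyXyyXXyyXXyyXyyXXyyX

Each term (from the third on) is the two preceding terms concatenated in order: term 3 = yy·X = yyX.
The next term joins XyyXyyXXyyX and yyXXyyXXyyXyyXXyyX.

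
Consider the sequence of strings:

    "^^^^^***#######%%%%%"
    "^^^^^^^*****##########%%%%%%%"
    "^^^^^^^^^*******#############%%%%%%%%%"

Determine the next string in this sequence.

^^^^^^^^^^^*********################%%%%%%%%%%%

The n-th term is 2n+1 ^'s then 2n-1 *'s then 3n+1 #'s then 2n+1 %'s, where the shown terms are n = 2, 3, 4.
For the next term, n = 5, so the run lengths are 11, 9, 16, 11.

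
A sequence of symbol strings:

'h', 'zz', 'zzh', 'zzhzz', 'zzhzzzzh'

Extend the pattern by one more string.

zzhzzzzhzzhzz

Each term (from the third on) is the previous term followed by the one before it: term 3 = zz·h = zzh.
Continuing: zzhzzzzh · zzhzz gives term 6.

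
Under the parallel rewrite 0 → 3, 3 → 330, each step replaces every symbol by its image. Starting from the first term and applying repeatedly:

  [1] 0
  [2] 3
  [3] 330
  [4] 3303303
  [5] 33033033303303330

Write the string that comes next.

φ(33033033303303330) expands symbol-by-symbol to 330 330 3 330 330 3 330 330 330 3 330 330 3 330 330 330 3; joining the 17 pieces gives the next term.

33033033303303330330330333033033303303303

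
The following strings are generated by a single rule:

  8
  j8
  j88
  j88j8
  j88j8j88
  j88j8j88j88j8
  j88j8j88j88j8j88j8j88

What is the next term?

This is a Fibonacci-style word recurrence s(k) = s(k−1)·s(k−2): e.g. j8·8 = j88.
The next term joins j88j8j88j88j8j88j8j88 and j88j8j88j88j8.

j88j8j88j88j8j88j8j88j88j8j88j88j8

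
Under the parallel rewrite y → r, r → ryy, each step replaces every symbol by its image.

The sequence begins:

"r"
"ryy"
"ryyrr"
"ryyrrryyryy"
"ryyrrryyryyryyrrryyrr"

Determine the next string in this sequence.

ryyrrryyryyryyrrryyrrryyrrryyryyryyrrryyryy

φ(ryyrrryyryyryyrrryyrr) expands symbol-by-symbol to ryy r r ryy ryy ryy r r ryy r r ryy r r ryy ryy ryy r r ryy ryy; joining the 21 pieces gives the next term.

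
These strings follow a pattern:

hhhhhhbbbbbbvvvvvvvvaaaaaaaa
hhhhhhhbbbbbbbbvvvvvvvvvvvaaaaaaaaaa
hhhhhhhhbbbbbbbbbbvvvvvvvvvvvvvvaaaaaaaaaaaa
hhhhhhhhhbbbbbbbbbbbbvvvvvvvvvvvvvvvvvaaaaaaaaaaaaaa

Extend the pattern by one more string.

hhhhhhhhhhbbbbbbbbbbbbbbvvvvvvvvvvvvvvvvvvvvaaaaaaaaaaaaaaaa

The n-th term is n+3 h's then 2n b's then 3n-1 v's then 2n+2 a's, where the shown terms are n = 3, 4, 5, 6.
Setting n = 7 gives 10, 14, 20, 16 characters in each block.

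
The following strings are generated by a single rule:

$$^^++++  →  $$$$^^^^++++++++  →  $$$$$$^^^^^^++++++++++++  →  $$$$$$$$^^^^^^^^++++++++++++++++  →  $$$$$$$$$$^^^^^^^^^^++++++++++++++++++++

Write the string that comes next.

$$$$$$$$$$$$^^^^^^^^^^^^++++++++++++++++++++++++

Term n consists of 2n $'s, followed by 2n ^'s, followed by 4n +'s (n = 1, 2, …).
Setting n = 6 gives 12, 12, 24 characters in each block.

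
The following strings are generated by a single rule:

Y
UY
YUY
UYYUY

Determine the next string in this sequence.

This is a Fibonacci-style word recurrence s(k) = s(k−2)·s(k−1): e.g. Y·UY = YUY.
The next term joins YUY and UYYUY.

YUYUYYUY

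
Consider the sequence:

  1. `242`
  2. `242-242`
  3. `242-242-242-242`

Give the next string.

s(k+1) = s(k)·-·s(k) — each term doubles the last with '-' between the halves.
Doubling 242-242-242-242 with '-' between the halves:

242-242-242-242-242-242-242-242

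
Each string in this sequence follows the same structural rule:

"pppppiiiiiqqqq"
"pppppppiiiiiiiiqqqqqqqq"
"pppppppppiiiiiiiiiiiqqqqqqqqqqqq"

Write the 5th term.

Reading off run lengths: p runs 5, 7, 9; i runs 5, 8, 11; q runs 4, 8, 12 — each is linear in n (n = 1, 2, …).
For term 5, n = 5, so the run lengths are 13, 17, 20.

pppppppppppppiiiiiiiiiiiiiiiiiqqqqqqqqqqqqqqqqqqqq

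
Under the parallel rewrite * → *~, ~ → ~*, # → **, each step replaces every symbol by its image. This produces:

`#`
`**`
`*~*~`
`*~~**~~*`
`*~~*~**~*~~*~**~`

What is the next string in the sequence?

Replace each of the 16 characters of *~~*~**~*~~*~**~ in place — *~ ~* ~* *~ ~* *~ *~ ~* *~ ~* ~* *~ ~* *~ *~ ~* — and concatenate.

*~~*~**~~**~*~~**~~*~**~~**~*~~*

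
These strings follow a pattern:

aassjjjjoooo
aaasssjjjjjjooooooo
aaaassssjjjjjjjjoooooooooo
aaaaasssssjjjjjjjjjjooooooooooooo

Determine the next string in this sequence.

aaaaaassssssjjjjjjjjjjjjoooooooooooooooo

Reading off run lengths: a runs 2, 3, 4, 5; s runs 2, 3, 4, 5; j runs 4, 6, 8, 10; o runs 4, 7, 10, 13 — each is linear in n (n = 1, 2, …).
For the next term, n = 5, so the run lengths are 6, 6, 12, 16.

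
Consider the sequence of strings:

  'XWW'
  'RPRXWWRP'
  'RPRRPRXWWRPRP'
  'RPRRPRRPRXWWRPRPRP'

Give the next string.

RPRRPRRPRRPRXWWRPRPRPRP

Each term wraps the previous one in RPR on the left and RP on the right.
So the next term is RPR·RPRRPRRPRXWWRPRPRP·RP.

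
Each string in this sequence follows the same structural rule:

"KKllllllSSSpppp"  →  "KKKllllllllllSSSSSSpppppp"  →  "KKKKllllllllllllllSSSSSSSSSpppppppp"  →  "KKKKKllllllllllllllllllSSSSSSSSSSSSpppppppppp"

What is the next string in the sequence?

Reading off run lengths: K runs 2, 3, 4, 5; l runs 6, 10, 14, 18; S runs 3, 6, 9, 12; p runs 4, 6, 8, 10 — each is linear in n (n = 1, 2, …).
At n = 5 the blocks have lengths 6, 22, 15, 12.

KKKKKKllllllllllllllllllllllSSSSSSSSSSSSSSSpppppppppppp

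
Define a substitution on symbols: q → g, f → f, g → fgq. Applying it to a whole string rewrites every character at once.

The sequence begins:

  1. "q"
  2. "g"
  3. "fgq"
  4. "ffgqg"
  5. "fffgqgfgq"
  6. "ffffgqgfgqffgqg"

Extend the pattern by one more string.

Replace each of the 15 characters of ffffgqgfgqffgqg in place — f f f f fgq g fgq f fgq g f f fgq g fgq — and concatenate.

fffffgqgfgqffgqgfffgqgfgq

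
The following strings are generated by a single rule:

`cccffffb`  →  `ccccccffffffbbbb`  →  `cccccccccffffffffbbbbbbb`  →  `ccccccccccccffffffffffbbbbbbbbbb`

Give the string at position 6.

ccccccccccccccccccffffffffffffffbbbbbbbbbbbbbbbb

The n-th term is 3n c's then 2n+2 f's then 3n-2 b's (n = 1, 2, …).
At n = 6 the blocks have lengths 18, 14, 16.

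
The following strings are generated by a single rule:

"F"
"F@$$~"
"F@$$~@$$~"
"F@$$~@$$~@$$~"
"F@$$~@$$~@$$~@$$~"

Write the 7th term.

F@$$~@$$~@$$~@$$~@$$~@$$~

Every step adds @$$~ to the end: s(k+1) = s(k)·@$$~.
From F@$$~@$$~@$$~@$$~, 2 further steps: F@$$~@$$~@$$~@$$~ → F@$$~@$$~@$$~@$$~@$$~ → (answer).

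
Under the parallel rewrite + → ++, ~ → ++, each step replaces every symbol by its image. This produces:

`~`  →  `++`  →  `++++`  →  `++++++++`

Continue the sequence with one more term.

Expanding ++++++++: +→++, +→++, +→++, +→++, +→++, +→++, +→++, +→++. Concatenated: ++ ++ ++ ++ ++ ++ ++ ++.

++++++++++++++++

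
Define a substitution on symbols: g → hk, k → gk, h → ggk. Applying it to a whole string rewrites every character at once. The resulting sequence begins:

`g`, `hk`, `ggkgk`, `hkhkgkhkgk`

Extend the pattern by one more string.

Apply φ to hkhkgkhkgk symbol by symbol: h→ggk, k→gk, h→ggk, k→gk, g→hk, k→gk, h→ggk, k→gk, g→hk, k→gk; joined: ggk gk ggk gk hk gk ggk gk hk gk.

ggkgkggkgkhkgkggkgkhkgk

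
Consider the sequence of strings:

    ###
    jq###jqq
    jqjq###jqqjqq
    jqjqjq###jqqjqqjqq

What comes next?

Each term wraps the previous one in jq on the left and jqq on the right.
Applying this once more to jqjqjq###jqqjqqjqq:

jqjqjqjq###jqqjqqjqqjqq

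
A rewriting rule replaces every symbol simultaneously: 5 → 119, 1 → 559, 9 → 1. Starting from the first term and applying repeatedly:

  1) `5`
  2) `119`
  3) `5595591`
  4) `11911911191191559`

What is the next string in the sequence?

55955915595591559559559155955915591191191

φ(11911911191191559) expands symbol-by-symbol to 559 559 1 559 559 1 559 559 559 1 559 559 1 559 119 119 1; joining the 17 pieces gives the next term.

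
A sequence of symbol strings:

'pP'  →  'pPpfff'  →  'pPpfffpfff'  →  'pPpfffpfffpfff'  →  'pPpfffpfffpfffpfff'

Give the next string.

The strings grow by a fixed suffix pfff each time.
One more step from pPpfffpfffpfffpfff gives the answer.

pPpfffpfffpfffpfffpfff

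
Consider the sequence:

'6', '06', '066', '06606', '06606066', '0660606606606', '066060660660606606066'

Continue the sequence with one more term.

0660606606606066060660660606606606

This is a Fibonacci-style word recurrence s(k) = s(k−1)·s(k−2): e.g. 06·6 = 066.
So term 8 is 066060660660606606066·0660606606606.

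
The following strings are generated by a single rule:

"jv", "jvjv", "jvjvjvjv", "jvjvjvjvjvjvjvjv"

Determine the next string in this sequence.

Every step duplicates the string.
Doubling jvjvjvjvjvjvjvjv:

jvjvjvjvjvjvjvjvjvjvjvjvjvjvjvjv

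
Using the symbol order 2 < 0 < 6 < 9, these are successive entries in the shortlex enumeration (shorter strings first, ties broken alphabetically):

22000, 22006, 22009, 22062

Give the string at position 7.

Advancing 3 positions from 22062 through 22062 → 22060 → 22066 reaches term 7.

22069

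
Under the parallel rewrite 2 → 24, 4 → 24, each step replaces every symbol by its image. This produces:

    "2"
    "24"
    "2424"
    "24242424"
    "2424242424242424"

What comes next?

24242424242424242424242424242424

φ(2424242424242424) expands symbol-by-symbol to 24 24 24 24 24 24 24 24 24 24 24 24 24 24 24 24; joining the 16 pieces gives the next term.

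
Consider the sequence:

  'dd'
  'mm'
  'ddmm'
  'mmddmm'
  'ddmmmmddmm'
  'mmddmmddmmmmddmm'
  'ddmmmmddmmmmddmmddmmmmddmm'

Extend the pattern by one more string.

mmddmmddmmmmddmmddmmmmddmmmmddmmddmmmmddmm

Each term (from the third on) is the two preceding terms concatenated in order: term 3 = dd·mm = ddmm.
Continuing: mmddmmddmmmmddmm · ddmmmmddmmmmddmmddmmmmddmm gives term 8.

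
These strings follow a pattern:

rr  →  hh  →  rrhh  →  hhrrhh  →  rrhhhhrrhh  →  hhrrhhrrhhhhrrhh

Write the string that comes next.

rrhhhhrrhhhhrrhhrrhhhhrrhh

Each term (from the third on) is the two preceding terms concatenated in order: term 3 = rr·hh = rrhh.
So term 7 is rrhhhhrrhh·hhrrhhrrhhhhrrhh.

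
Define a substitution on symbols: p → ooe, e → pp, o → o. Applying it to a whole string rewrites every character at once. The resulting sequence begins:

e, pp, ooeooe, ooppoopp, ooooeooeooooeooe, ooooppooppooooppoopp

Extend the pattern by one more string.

Replace each of the 20 characters of ooooppooppooooppoopp in place — o o o o ooe ooe o o ooe ooe o o o o ooe ooe o o ooe ooe — and concatenate.

ooooooeooeooooeooeooooooeooeooooeooe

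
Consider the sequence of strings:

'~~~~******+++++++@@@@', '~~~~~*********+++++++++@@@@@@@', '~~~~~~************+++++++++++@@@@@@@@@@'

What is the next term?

~~~~~~~***************+++++++++++++@@@@@@@@@@@@@

Each string has the form ~^{n+2} *^{3n} +^{2n+3} @^{3n-2}, where the shown terms are n = 2, 3, 4.
For the next term, n = 5, so the run lengths are 7, 15, 13, 13.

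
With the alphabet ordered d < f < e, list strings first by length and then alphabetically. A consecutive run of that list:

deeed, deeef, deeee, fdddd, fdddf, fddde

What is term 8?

Continuing the enumeration 2 steps past fddde: fddde → fddfd → (answer).

fddff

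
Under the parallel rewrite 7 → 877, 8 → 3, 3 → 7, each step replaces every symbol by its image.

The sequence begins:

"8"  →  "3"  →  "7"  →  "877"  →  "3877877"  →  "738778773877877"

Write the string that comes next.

877738778773877877738778773877877

φ(738778773877877) expands symbol-by-symbol to 877 7 3 877 877 3 877 877 7 3 877 877 3 877 877; joining the 15 pieces gives the next term.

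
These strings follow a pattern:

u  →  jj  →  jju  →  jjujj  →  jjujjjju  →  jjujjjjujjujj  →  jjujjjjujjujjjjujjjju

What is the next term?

From term 3 onward, concatenate the last term with the second-to-last: jj·u = jju, jju·jj = jjujj, …
So term 8 is jjujjjjujjujjjjujjjju·jjujjjjujjujj.

jjujjjjujjujjjjujjjjujjujjjjujjujj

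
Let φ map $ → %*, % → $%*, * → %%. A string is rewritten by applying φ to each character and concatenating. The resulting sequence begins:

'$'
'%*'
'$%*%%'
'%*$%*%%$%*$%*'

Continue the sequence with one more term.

Rewriting the 13 symbols of %*$%*%%$%*$%* one by one yields $%* %% %* $%* %% $%* $%* %* $%* %% %* $%* %%; concatenated:

$%*%%%*$%*%%$%*$%*%*$%*%%%*$%*%%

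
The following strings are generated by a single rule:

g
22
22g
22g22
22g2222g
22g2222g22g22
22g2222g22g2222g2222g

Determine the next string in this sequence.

From term 3 onward, concatenate the last term with the second-to-last: 22·g = 22g, 22g·22 = 22g22, …
The next term joins 22g2222g22g2222g2222g and 22g2222g22g22.

22g2222g22g2222g2222g22g2222g22g22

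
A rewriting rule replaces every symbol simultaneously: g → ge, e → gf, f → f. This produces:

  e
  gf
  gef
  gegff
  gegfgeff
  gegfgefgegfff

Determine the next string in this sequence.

Applying the rule to each of the 13 symbols of gegfgefgegfff gives the pieces ge gf ge f ge gf f ge gf ge f f f, which concatenate to the answer.

gegfgefgegffgegfgefff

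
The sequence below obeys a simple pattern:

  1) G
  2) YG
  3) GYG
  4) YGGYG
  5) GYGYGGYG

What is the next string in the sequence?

This is a Fibonacci-style word recurrence s(k) = s(k−2)·s(k−1): e.g. G·YG = GYG.
Continuing: YGGYG · GYGYGGYG gives term 6.

YGGYGGYGYGGYG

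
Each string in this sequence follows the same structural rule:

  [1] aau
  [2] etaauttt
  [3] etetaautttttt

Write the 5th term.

etetetetaautttttttttttt

s(k+1) = et·s(k)·ttt, so each term gains et as a prefix and ttt as a suffix.
From etetaautttttt, 2 further steps: etetaautttttt → etetetaauttttttttt → (answer).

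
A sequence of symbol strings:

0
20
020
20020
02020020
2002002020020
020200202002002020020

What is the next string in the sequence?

This is a Fibonacci-style word recurrence s(k) = s(k−2)·s(k−1): e.g. 0·20 = 020.
Continuing: 2002002020020 · 020200202002002020020 gives term 8.

2002002020020020200202002002020020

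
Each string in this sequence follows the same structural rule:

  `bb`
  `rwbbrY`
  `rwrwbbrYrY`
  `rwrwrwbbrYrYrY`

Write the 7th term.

s(k+1) = rw·s(k)·rY, so each term gains rw as a prefix and rY as a suffix.
From rwrwrwbbrYrYrY, 3 further steps: rwrwrwbbrYrYrY → rwrwrwrwbbrYrYrYrY → rwrwrwrwrwbbrYrYrYrYrY → (answer).

rwrwrwrwrwrwbbrYrYrYrYrYrY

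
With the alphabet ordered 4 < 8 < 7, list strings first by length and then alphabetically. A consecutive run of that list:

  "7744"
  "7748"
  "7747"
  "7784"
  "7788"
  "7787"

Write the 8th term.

Continuing the enumeration 2 steps past 7787: 7787 → 7774 → (answer).

7778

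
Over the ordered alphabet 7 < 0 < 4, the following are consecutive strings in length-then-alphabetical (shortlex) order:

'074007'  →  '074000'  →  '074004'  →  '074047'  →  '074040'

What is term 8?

074470

Stepping forward 3 times from 074040: 074040 → 074044 → 074477, then the target.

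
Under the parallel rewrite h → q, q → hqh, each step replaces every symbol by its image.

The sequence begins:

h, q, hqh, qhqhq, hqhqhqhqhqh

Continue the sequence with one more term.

qhqhqhqhqhqhqhqhqhqhq

Apply φ to hqhqhqhqhqh symbol by symbol: h→q, q→hqh, h→q, q→hqh, h→q, q→hqh, h→q, q→hqh, h→q, q→hqh, h→q; joined: q hqh q hqh q hqh q hqh q hqh q.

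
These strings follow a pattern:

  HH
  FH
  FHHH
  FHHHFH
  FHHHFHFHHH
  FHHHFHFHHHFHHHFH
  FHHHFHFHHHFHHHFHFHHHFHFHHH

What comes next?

FHHHFHFHHHFHHHFHFHHHFHFHHHFHHHFHFHHHFHHHFH

From term 3 onward, concatenate the last term with the second-to-last: FH·HH = FHHH, FHHH·FH = FHHHFH, …
So term 8 is FHHHFHFHHHFHHHFHFHHHFHFHHH·FHHHFHFHHHFHHHFH.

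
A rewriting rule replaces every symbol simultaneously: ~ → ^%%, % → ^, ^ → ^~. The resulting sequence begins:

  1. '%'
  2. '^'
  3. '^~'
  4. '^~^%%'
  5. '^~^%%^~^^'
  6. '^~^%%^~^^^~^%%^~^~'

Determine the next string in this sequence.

Rewriting the 18 symbols of ^~^%%^~^^^~^%%^~^~ one by one yields ^~ ^%% ^~ ^ ^ ^~ ^%% ^~ ^~ ^~ ^%% ^~ ^ ^ ^~ ^%% ^~ ^%%; concatenated:

^~^%%^~^^^~^%%^~^~^~^%%^~^^^~^%%^~^%%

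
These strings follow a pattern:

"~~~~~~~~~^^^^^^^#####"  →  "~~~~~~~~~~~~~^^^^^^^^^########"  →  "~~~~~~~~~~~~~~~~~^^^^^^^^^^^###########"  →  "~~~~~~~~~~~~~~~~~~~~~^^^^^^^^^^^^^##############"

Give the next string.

~~~~~~~~~~~~~~~~~~~~~~~~~^^^^^^^^^^^^^^^#################

Each string has the form ~^{4n+1} ^^{2n+3} #^{3n-1}, where the shown terms are n = 2, 3, 4, 5.
For the next term, n = 6, so the run lengths are 25, 15, 17.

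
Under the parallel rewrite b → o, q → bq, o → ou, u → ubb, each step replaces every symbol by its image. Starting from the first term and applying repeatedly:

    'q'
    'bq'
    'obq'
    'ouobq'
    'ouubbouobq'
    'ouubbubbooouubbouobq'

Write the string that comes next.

ouubbubbooubbooouououubbubbooouubbouobq

Applying the rule to each of the 20 symbols of ouubbubbooouubbouobq gives the pieces ou ubb ubb o o ubb o o ou ou ou ubb ubb o o ou ubb ou o bq, which concatenate to the answer.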